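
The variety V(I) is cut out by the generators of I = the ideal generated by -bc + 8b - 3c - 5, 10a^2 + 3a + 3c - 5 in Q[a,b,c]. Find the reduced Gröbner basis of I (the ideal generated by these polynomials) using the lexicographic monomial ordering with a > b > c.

G = {a^2 + 3/10a + 3/10c - 1/2, bc - 8b + 3c + 5}

f_1 = -bc + 8b - 3c - 5, LT = bc.
f_2 = 10a^2 + 3a + 3c - 5, LT = a^2.

The S-polynomials (S(f_1,f_2)) all reduce to 0 modulo the current basis, so we have a Gröbner basis.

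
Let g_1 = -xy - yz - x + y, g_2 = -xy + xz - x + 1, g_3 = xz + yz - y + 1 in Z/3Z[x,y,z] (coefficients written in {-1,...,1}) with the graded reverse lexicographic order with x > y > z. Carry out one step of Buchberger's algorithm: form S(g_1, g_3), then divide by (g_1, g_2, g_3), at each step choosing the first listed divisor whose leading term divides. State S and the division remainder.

S(g_1, g_3) = -y^{2}z + yz^{2} + y^{2} + xz - yz - y; remainder on division = -y^{2}z + yz^{2} + y^{2} + yz - 1.

lcm(LM(g_1), LM(g_3)) = xyz.
S = (lcm/LT(g_1))·g_1 − (lcm/LT(g_3))·g_3 = -y^{2}z + yz^{2} + y^{2} + xz - yz - y.
Reduce S modulo (g_1, g_2, g_3) in that order:
  leading term y^{2}z: no divisor's leading term divides it; move -y^{2}z to the remainder.
  leading term yz^{2}: no divisor's leading term divides it; move yz^{2} to the remainder.
  leading term y^{2}: no divisor's leading term divides it; move y^{2} to the remainder.
  leading term xz: subtract (1)·g_3 from xz - yz - y → yz - 1
  leading term yz: no divisor's leading term divides it; move yz to the remainder.
  leading term 1: no divisor's leading term divides it; move -1 to the remainder.
The remainder -y^{2}z + yz^{2} + y^{2} + yz - 1 is nonzero, so it would be added as the next basis element.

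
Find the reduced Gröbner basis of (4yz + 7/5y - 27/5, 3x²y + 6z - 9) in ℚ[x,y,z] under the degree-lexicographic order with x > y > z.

G = {x² + 40/27z² - 46/27z - 7/9, yz + 7/20y - 27/20}

This is the nonlinear analogue of row-reducing a linear system.

f_1 = 4yz + 7/5y - 27/5, LT = yz.
f_2 = 3x²y + 6z - 9, LT = x²y.

S(f_1,f_2): lcm = x²yz. S = 7/20x²y - 27/20x² - 2z² + 3z.
  leading term x²y: subtract (7/60)·f_2 from 7/20x²y - 27/20x² - 2z² + 3z → -27/20x² - 2z² + 23/10z + 21/20
  leading term x²: no divisor's leading term divides it; move -27/20x² to the remainder.
  leading term z²: no divisor's leading term divides it; move -2z² to the remainder.
  leading term z: no divisor's leading term divides it; move 23/10z to the remainder.
  leading term 1: no divisor's leading term divides it; move 21/20 to the remainder.
  remainder -27/20x² - 2z² + 23/10z + 21/20 ≠ 0; add g_3 = -27/20x² - 2z² + 23/10z + 21/20 to the basis.

The other S-polynomials (S(f_1,g_3), S(f_2,g_3)) all reduce to 0 modulo the current basis, so we have a Gröbner basis.
Inter-reduce: drop elements whose leading term is divisible by another's, tail-reduce, and make monic.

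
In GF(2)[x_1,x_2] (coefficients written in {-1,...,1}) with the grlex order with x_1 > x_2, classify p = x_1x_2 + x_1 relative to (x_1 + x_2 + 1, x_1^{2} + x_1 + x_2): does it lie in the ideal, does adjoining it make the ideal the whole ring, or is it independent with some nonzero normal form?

First compute the reduced Gröbner basis of I by Buchberger's algorithm.
f_1 = x_1 + x_2 + 1, LT = x_1.
f_2 = x_1^{2} + x_1 + x_2, LT = x_1^{2}.

S(f_1,f_2): lcm = x_1^{2}. S = x_1x_2 + x_2.
  leading term x_1x_2: subtract (x_2)·f_1 from x_1x_2 + x_2 → x_2^{2}
  leading term x_2^{2}: no divisor's leading term divides it; move x_2^{2} to the remainder.
  remainder x_2^{2} ≠ 0; add h_3 = x_2^{2} to the basis.

The other S-polynomials (S(f_1,h_3), S(f_2,h_3)) all reduce to 0 modulo the current basis, so we have a Gröbner basis.
Inter-reduce: drop elements whose leading term is divisible by another's, tail-reduce, and make monic.
Reduced Gröbner basis: {x_2^{2}, x_1 + x_2 + 1}.
Label its elements g_1 = x_2^{2}, g_2 = x_1 + x_2 + 1.

Reduce p = x_1x_2 + x_1 modulo G:
  leading term x_1x_2: subtract (x_2)·g_2 from x_1x_2 + x_1 → x_2^{2} + x_1 + x_2
  leading term x_2^{2}: subtract (1)·g_1 from x_2^{2} + x_1 + x_2 → x_1 + x_2
  leading term x_1: subtract (1)·g_2 from x_1 + x_2 → 1
  leading term 1: no divisor's leading term divides it; move 1 to the remainder.
  normal form = 1.
The normal form is nonzero, so p ∉ I. Since p minus its normal form lies in I, I + (p) = I + (r) where r = 1; decide whether this ideal is the whole ring.
Here r = 1 is a nonzero constant, hence a unit: 1 ∈ I + (p), the Gröbner basis of I + (p) is {1}, and the enlarged system has no common solution — adjoining p is inconsistent.

Adjoining x_1x_2 + x_1 makes the ideal the whole ring: the system is inconsistent.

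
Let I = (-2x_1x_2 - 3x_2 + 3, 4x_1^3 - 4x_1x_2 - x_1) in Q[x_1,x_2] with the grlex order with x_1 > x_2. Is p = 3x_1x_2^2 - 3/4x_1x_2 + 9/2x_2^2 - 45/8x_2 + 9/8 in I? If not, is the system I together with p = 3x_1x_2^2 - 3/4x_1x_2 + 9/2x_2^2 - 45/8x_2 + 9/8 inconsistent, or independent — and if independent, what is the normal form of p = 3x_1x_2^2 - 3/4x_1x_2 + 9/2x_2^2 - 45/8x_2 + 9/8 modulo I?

3x_1x_2^2 - 3/4x_1x_2 + 9/2x_2^2 - 45/8x_2 + 9/8 lies in I (it reduces to 0).

First compute the reduced Gröbner basis of I by Buchberger's algorithm.
f_1 = -2x_1x_2 - 3x_2 + 3, LT = x_1x_2.
f_2 = 4x_1^3 - 4x_1x_2 - x_1, LT = x_1^3.

S(f_1,f_2): lcm = x_1^3x_2. S = 3/2x_1^2x_2 + x_1x_2^2 - 3/2x_1^2 + 1/4x_1x_2.
  leading term x_1^2x_2: subtract (-3/4x_1)·f_1 from 3/2x_1^2x_2 + x_1x_2^2 - 3/2x_1^2 + 1/4x_1x_2 → x_1x_2^2 - 3/2x_1^2 - 2x_1x_2 + 9/4x_1
  leading term x_1x_2^2: subtract (-1/2x_2)·f_1 from x_1x_2^2 - 3/2x_1^2 - 2x_1x_2 + 9/4x_1 → -3/2x_1^2 - 2x_1x_2 - 3/2x_2^2 + 9/4x_1 + 3/2x_2
  leading term x_1^2: no divisor's leading term divides it; move -3/2x_1^2 to the remainder.
  leading term x_1x_2: subtract (1)·f_1 from -2x_1x_2 - 3/2x_2^2 + 9/4x_1 + 3/2x_2 → -3/2x_2^2 + 9/4x_1 + 9/2x_2 - 3
  leading term x_2^2: no divisor's leading term divides it; move -3/2x_2^2 to the remainder.
  leading term x_1: no divisor's leading term divides it; move 9/4x_1 to the remainder.
  leading term x_2: no divisor's leading term divides it; move 9/2x_2 to the remainder.
  leading term 1: no divisor's leading term divides it; move -3 to the remainder.
  remainder -3/2x_1^2 - 3/2x_2^2 + 9/4x_1 + 9/2x_2 - 3 ≠ 0; add h_3 = -3/2x_1^2 - 3/2x_2^2 + 9/4x_1 + 9/2x_2 - 3 to the basis.

S(f_1,h_3): lcm = x_1^2x_2. S = -x_2^3 + 3x_1x_2 + 3x_2^2 - 3/2x_1 - 2x_2.
  leading term x_2^3: no divisor's leading term divides it; move -x_2^3 to the remainder.
  leading term x_1x_2: subtract (-3/2)·f_1 from 3x_1x_2 + 3x_2^2 - 3/2x_1 - 2x_2 → 3x_2^2 - 3/2x_1 - 13/2x_2 + 9/2
  leading term x_2^2: no divisor's leading term divides it; move 3x_2^2 to the remainder.
  leading term x_1: no divisor's leading term divides it; move -3/2x_1 to the remainder.
  leading term x_2: no divisor's leading term divides it; move -13/2x_2 to the remainder.
  leading term 1: no divisor's leading term divides it; move 9/2 to the remainder.
  remainder -x_2^3 + 3x_2^2 - 3/2x_1 - 13/2x_2 + 9/2 ≠ 0; add h_4 = -x_2^3 + 3x_2^2 - 3/2x_1 - 13/2x_2 + 9/2 to the basis.

The other S-polynomials (S(f_2,h_3), S(f_1,h_4), S(f_2,h_4), S(h_3,h_4)) all reduce to 0 modulo the current basis, so we have a Gröbner basis.
Inter-reduce: drop elements whose leading term is divisible by another's, tail-reduce, and make monic.
Reduced Gröbner basis: {x_2^3 - 3x_2^2 + 3/2x_1 + 13/2x_2 - 9/2, x_1^2 + x_2^2 - 3/2x_1 - 3x_2 + 2, x_1x_2 + 3/2x_2 - 3/2}.
Label its elements g_1 = x_2^3 - 3x_2^2 + 3/2x_1 + 13/2x_2 - 9/2, g_2 = x_1^2 + x_2^2 - 3/2x_1 - 3x_2 + 2, g_3 = x_1x_2 + 3/2x_2 - 3/2.

Reduce p = 3x_1x_2^2 - 3/4x_1x_2 + 9/2x_2^2 - 45/8x_2 + 9/8 modulo G:
  leading term x_1x_2^2: subtract (3x_2)·g_3 from 3x_1x_2^2 - 3/4x_1x_2 + 9/2x_2^2 - 45/8x_2 + 9/8 → -3/4x_1x_2 - 9/8x_2 + 9/8
  leading term x_1x_2: subtract (-3/4)·g_3 from -3/4x_1x_2 - 9/8x_2 + 9/8 → 0
  normal form = 0.
Since the normal form is 0, p ∈ I.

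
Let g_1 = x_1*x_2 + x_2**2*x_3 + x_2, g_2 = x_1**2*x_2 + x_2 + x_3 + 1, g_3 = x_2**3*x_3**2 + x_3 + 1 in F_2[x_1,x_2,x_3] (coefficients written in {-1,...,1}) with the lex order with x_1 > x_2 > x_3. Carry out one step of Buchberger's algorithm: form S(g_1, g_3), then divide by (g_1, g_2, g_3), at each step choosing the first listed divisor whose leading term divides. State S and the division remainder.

S(g_1, g_3) = x_1*x_3 + x_1 + x_2**4*x_3**3 + x_2**3*x_3**2; remainder on division = x_1*x_3 + x_1 + x_2*x_3**2 + x_2*x_3 + x_3 + 1.

lcm(LM(g_1), LM(g_3)) = x_1*x_2**3*x_3**2.
S = (lcm/LT(g_1))·g_1 − (lcm/LT(g_3))·g_3 = x_1*x_3 + x_1 + x_2**4*x_3**3 + x_2**3*x_3**2.
Reduce S modulo (g_1, g_2, g_3) in that order:
  leading term x_1*x_3: no divisor's leading term divides it; move x_1*x_3 to the remainder.
  leading term x_1: no divisor's leading term divides it; move x_1 to the remainder.
  leading term x_2**4*x_3**3: subtract (x_2*x_3)·g_3 from x_2**4*x_3**3 + x_2**3*x_3**2 → x_2**3*x_3**2 + x_2*x_3**2 + x_2*x_3
  leading term x_2**3*x_3**2: subtract (1)·g_3 from x_2**3*x_3**2 + x_2*x_3**2 + x_2*x_3 → x_2*x_3**2 + x_2*x_3 + x_3 + 1
  leading term x_2*x_3**2: no divisor's leading term divides it; move x_2*x_3**2 to the remainder.
  leading term x_2*x_3: no divisor's leading term divides it; move x_2*x_3 to the remainder.
  leading term x_3: no divisor's leading term divides it; move x_3 to the remainder.
  leading term 1: no divisor's leading term divides it; move 1 to the remainder.
The remainder x_1*x_3 + x_1 + x_2*x_3**2 + x_2*x_3 + x_3 + 1 is nonzero, so it would be added as the next basis element.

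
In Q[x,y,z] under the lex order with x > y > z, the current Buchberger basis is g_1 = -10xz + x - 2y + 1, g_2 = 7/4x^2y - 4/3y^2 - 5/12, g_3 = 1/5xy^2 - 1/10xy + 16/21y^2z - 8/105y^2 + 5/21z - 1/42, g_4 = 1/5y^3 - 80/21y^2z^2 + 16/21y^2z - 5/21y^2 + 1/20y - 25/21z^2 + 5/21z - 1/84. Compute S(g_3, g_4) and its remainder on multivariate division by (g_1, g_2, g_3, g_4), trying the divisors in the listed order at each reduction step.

S(g_3, g_4) = 400/21xy^2z^2 - 80/21xy^2z + 29/42xy^2 - 1/4xy + 125/21xz^2 - 25/21xz + 5/84x + 80/21y^3z - 8/21y^3 + 25/21yz - 5/42y; remainder on division = 0.

lcm(LM(g_3), LM(g_4)) = xy^3.
S = (lcm/LT(g_3))·g_3 − (lcm/LT(g_4))·g_4 = 400/21xy^2z^2 - 80/21xy^2z + 29/42xy^2 - 1/4xy + 125/21xz^2 - 25/21xz + 5/84x + 80/21y^3z - 8/21y^3 + 25/21yz - 5/42y.
Reduce S modulo (g_1, g_2, g_3, g_4) in that order:
  leading term xy^2z^2: subtract (-40/21y^2z)·g_1 from 400/21xy^2z^2 - 80/21xy^2z + 29/42xy^2 - 1/4xy + 125/21xz^2 - 25/21xz + 5/84x + 80/21y^3z - 8/21y^3 + 25/21yz - 5/42y → -40/21xy^2z + 29/42xy^2 - 1/4xy + 125/21xz^2 - 25/21xz + 5/84x - 8/21y^3 + 40/21y^2z + 25/21yz - 5/42y
  leading term xy^2z: subtract (4/21y^2)·g_1 from -40/21xy^2z + 29/42xy^2 - 1/4xy + 125/21xz^2 - 25/21xz + 5/84x - 8/21y^3 + 40/21y^2z + 25/21yz - 5/42y → 1/2xy^2 - 1/4xy + 125/21xz^2 - 25/21xz + 5/84x + 40/21y^2z - 4/21y^2 + 25/21yz - 5/42y
  leading term xy^2: subtract (5/2)·g_3 from 1/2xy^2 - 1/4xy + 125/21xz^2 - 25/21xz + 5/84x + 40/21y^2z - 4/21y^2 + 25/21yz - 5/42y → 125/21xz^2 - 25/21xz + 5/84x + 25/21yz - 5/42y - 25/42z + 5/84
  leading term xz^2: subtract (-25/42z)·g_1 from 125/21xz^2 - 25/21xz + 5/84x + 25/21yz - 5/42y - 25/42z + 5/84 → -25/42xz + 5/84x - 5/42y + 5/84
  leading term xz: subtract (5/84)·g_1 from -25/42xz + 5/84x - 5/42y + 5/84 → 0
The remainder is 0, so this S-polynomial contributes no new basis element.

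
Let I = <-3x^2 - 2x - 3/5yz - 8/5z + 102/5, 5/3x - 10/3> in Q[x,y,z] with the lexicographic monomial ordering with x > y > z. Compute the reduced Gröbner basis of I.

This is the nonlinear analogue of row-reducing a linear system.

f_1 = -3x^2 - 2x - 3/5yz - 8/5z + 102/5, LT = x^2.
f_2 = 5/3x - 10/3, LT = x.

S(f_1,f_2): lcm = x^2. S = 8/3x + 1/5yz + 8/15z - 34/5.
  leading term x: subtract (8/5)·f_2 from 8/3x + 1/5yz + 8/15z - 34/5 → 1/5yz + 8/15z - 22/15
  leading term yz: no divisor's leading term divides it; move 1/5yz to the remainder.
  leading term z: no divisor's leading term divides it; move 8/15z to the remainder.
  leading term 1: no divisor's leading term divides it; move -22/15 to the remainder.
  remainder 1/5yz + 8/15z - 22/15 ≠ 0; add g_3 = 1/5yz + 8/15z - 22/15 to the basis.

The other S-polynomials (S(f_1,g_3), S(f_2,g_3)) all reduce to 0 modulo the current basis, so we have a Gröbner basis.
Inter-reduce: drop elements whose leading term is divisible by another's, tail-reduce, and make monic.

G = {x - 2, yz + 8/3z - 22/3}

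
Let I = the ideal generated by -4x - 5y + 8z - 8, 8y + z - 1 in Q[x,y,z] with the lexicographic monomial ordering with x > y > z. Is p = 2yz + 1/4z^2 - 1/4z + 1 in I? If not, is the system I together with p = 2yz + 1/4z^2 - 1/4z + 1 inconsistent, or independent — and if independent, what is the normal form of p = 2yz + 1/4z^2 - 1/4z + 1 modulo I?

First compute the reduced Gröbner basis of I by Buchberger's algorithm.
f_1 = -4x - 5y + 8z - 8, LT = x.
f_2 = 8y + z - 1, LT = y.

The S-polynomials (S(f_1,f_2)) all reduce to 0 modulo the current basis, so we have a Gröbner basis.
Inter-reduce: drop elements whose leading term is divisible by another's, tail-reduce, and make monic.
Reduced Gröbner basis: {x - 69/32z + 69/32, y + 1/8z - 1/8}.
Label its elements g_1 = x - 69/32z + 69/32, g_2 = y + 1/8z - 1/8.

Reduce p = 2yz + 1/4z^2 - 1/4z + 1 modulo G:
  leading term yz: subtract (2z)·g_2 from 2yz + 1/4z^2 - 1/4z + 1 → 1
  leading term 1: no divisor's leading term divides it; move 1 to the remainder.
  normal form = 1.
The normal form is nonzero, so p ∉ I. Since p minus its normal form lies in I, I + (p) = I + (r) where r = 1; decide whether this ideal is the whole ring.
Here r = 1 is a nonzero constant, hence a unit: 1 ∈ I + (p), the Gröbner basis of I + (p) is {1}, and the enlarged system has no common solution — adjoining p is inconsistent.

Adjoining 2yz + 1/4z^2 - 1/4z + 1 makes the ideal the whole ring: the system is inconsistent.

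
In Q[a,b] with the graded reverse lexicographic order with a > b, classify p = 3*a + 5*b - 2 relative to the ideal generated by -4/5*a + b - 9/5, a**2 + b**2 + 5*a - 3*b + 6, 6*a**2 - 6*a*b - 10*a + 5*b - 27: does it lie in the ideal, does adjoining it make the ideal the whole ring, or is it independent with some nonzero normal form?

3*a + 5*b - 2 lies in I (it reduces to 0).

First compute the reduced Gröbner basis of I by Buchberger's algorithm.
f_1 = -4/5*a + b - 9/5, LT = a.
f_2 = a**2 + b**2 + 5*a - 3*b + 6, LT = a**2.
f_3 = 6*a**2 - 6*a*b - 10*a + 5*b - 27, LT = a**2.

S(f_1,f_2): lcm = a**2. S = -5/4*a*b - b**2 - 11/4*a + 3*b - 6.
  reduce S modulo (f_1, f_2, f_3):
  remainder -41/16*b**2 + 19/8*b + 3/16 ≠ 0; add h_4 = -41/16*b**2 + 19/8*b + 3/16 to the basis.

S(f_1,f_3): lcm = a**2. S = -1/4*a*b + 47/12*a - 5/6*b + 9/2.
  reduce S modulo (f_1, f_2, f_3, h_4):
  remainder 711/164*b - 711/164 ≠ 0; add h_5 = 711/164*b - 711/164 to the basis.

The other S-polynomials (S(f_2,f_3), S(f_1,h_4), S(f_2,h_4), S(f_3,h_4), S(f_1,h_5), S(f_2,h_5), S(f_3,h_5), S(h_4,h_5)) all reduce to 0 modulo the current basis, so we have a Gröbner basis.
Inter-reduce: drop elements whose leading term is divisible by another's, tail-reduce, and make monic.
Reduced Gröbner basis: {a + 1, b - 1}.
Label its elements g_1 = a + 1, g_2 = b - 1.

Reduce p = 3*a + 5*b - 2 modulo G:
  leading term a: subtract (3)·g_1 from 3*a + 5*b - 2 → 5*b - 5
  leading term b: subtract (5)·g_2 from 5*b - 5 → 0
  normal form = 0.
Since the normal form is 0, p ∈ I.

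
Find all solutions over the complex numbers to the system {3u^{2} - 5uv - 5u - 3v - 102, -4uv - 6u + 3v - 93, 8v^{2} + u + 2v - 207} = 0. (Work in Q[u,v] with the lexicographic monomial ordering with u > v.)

Compute a lex Gröbner basis by Buchberger's algorithm.
f_1 = 3u^{2} - 5uv - 5u - 3v - 102, LT = u^{2}.
f_2 = -4uv - 6u + 3v - 93, LT = uv.
f_3 = u + 8v^{2} + 2v - 207, LT = u.

S(f_1,f_2): lcm = u^{2}v. S = -\tfrac{3}{2}u^{2} - \tfrac{5}{3}uv^{2} - \tfrac{11}{12}uv - \tfrac{93}{4}u - v^{2} - 34v.
  leading term u^{2}: subtract (-\tfrac{1}{2})·f_1 from -\tfrac{3}{2}u^{2} - \tfrac{5}{3}uv^{2} - \tfrac{11}{12}uv - \tfrac{93}{4}u - v^{2} - 34v → -\tfrac{5}{3}uv^{2} - \tfrac{41}{12}uv - \tfrac{103}{4}u - v^{2} - \tfrac{71}{2}v - 51
  leading term uv^{2}: subtract (\tfrac{5}{12}v)·f_2 from -\tfrac{5}{3}uv^{2} - \tfrac{41}{12}uv - \tfrac{103}{4}u - v^{2} - \tfrac{71}{2}v - 51 → -\tfrac{11}{12}uv - \tfrac{103}{4}u - \tfrac{9}{4}v^{2} + \tfrac{13}{4}v - 51
  leading term uv: subtract (\tfrac{11}{48})·f_2 from -\tfrac{11}{12}uv - \tfrac{103}{4}u - \tfrac{9}{4}v^{2} + \tfrac{13}{4}v - 51 → -\tfrac{195}{8}u - \tfrac{9}{4}v^{2} + \tfrac{41}{16}v - \tfrac{475}{16}
  leading term u: subtract (-\tfrac{195}{8})·f_3 from -\tfrac{195}{8}u - \tfrac{9}{4}v^{2} + \tfrac{41}{16}v - \tfrac{475}{16} → \tfrac{771}{4}v^{2} + \tfrac{821}{16}v - \tfrac{81205}{16}
  leading term v^{2}: no divisor's leading term divides it; move \tfrac{771}{4}v^{2} to the remainder.
  leading term v: no divisor's leading term divides it; move \tfrac{821}{16}v to the remainder.
  leading term 1: no divisor's leading term divides it; move -\tfrac{81205}{16} to the remainder.
  remainder \tfrac{771}{4}v^{2} + \tfrac{821}{16}v - \tfrac{81205}{16} ≠ 0; add h_4 = \tfrac{771}{4}v^{2} + \tfrac{821}{16}v - \tfrac{81205}{16} to the basis.

S(f_1,f_3): lcm = u^{2}. S = -8uv^{2} - \tfrac{11}{3}uv + \tfrac{616}{3}u - v - 34.
  leading term uv^{2}: subtract (2v)·f_2 from -8uv^{2} - \tfrac{11}{3}uv + \tfrac{616}{3}u - v - 34 → \tfrac{25}{3}uv + \tfrac{616}{3}u - 6v^{2} + 185v - 34
  leading term uv: subtract (-\tfrac{25}{12})·f_2 from \tfrac{25}{3}uv + \tfrac{616}{3}u - 6v^{2} + 185v - 34 → \tfrac{1157}{6}u - 6v^{2} + \tfrac{765}{4}v - \tfrac{911}{4}
  leading term u: subtract (\tfrac{1157}{6})·f_3 from \tfrac{1157}{6}u - 6v^{2} + \tfrac{765}{4}v - \tfrac{911}{4} → -\tfrac{4646}{3}v^{2} - \tfrac{2333}{12}v + \tfrac{158755}{4}
  leading term v^{2}: subtract (-\tfrac{18584}{2313})·h_4 from -\tfrac{4646}{3}v^{2} - \tfrac{2333}{12}v + \tfrac{158755}{4} → \tfrac{2015623}{9252}v - \tfrac{10078115}{9252}
  leading term v: no divisor's leading term divides it; move \tfrac{2015623}{9252}v to the remainder.
  leading term 1: no divisor's leading term divides it; move -\tfrac{10078115}{9252} to the remainder.
  remainder \tfrac{2015623}{9252}v - \tfrac{10078115}{9252} ≠ 0; add h_5 = \tfrac{2015623}{9252}v - \tfrac{10078115}{9252} to the basis.

S(f_2,f_3): lcm = uv. S = \tfrac{3}{2}u - 8v^{3} - 2v^{2} + \tfrac{825}{4}v + \tfrac{93}{4}.
  leading term u: subtract (\tfrac{3}{2})·f_3 from \tfrac{3}{2}u - 8v^{3} - 2v^{2} + \tfrac{825}{4}v + \tfrac{93}{4} → -8v^{3} - 14v^{2} + \tfrac{813}{4}v + \tfrac{1335}{4}
  leading term v^{3}: subtract (-\tfrac{32}{771}v)·h_4 from -8v^{3} - 14v^{2} + \tfrac{813}{4}v + \tfrac{1335}{4} → -\tfrac{9152}{771}v^{2} - \tfrac{22817}{3084}v + \tfrac{1335}{4}
  leading term v^{2}: subtract (-\tfrac{36608}{594441})·h_4 from -\tfrac{9152}{771}v^{2} - \tfrac{22817}{3084}v + \tfrac{1335}{4} → -\tfrac{10078115}{2377764}v + \tfrac{50390575}{2377764}
  leading term v: subtract (-\tfrac{5}{257})·h_5 from -\tfrac{10078115}{2377764}v + \tfrac{50390575}{2377764} → 0
  remainder 0.

S(f_1,h_4): leading monomials are coprime, so the S-polynomial reduces to 0 (Buchberger's first criterion).
S(f_2,h_4): lcm = uv^{2}. S = \tfrac{3805}{3084}uv + \tfrac{81205}{3084}u - \tfrac{3}{4}v^{2} + \tfrac{93}{4}v.
  leading term uv: subtract (-\tfrac{3805}{12336})·f_2 from \tfrac{3805}{3084}uv + \tfrac{81205}{3084}u - \tfrac{3}{4}v^{2} + \tfrac{93}{4}v → \tfrac{150995}{6168}u - \tfrac{3}{4}v^{2} + \tfrac{99409}{4112}v - \tfrac{117955}{4112}
  leading term u: subtract (\tfrac{150995}{6168})·f_3 from \tfrac{150995}{6168}u - \tfrac{3}{4}v^{2} + \tfrac{99409}{4112}v - \tfrac{117955}{4112} → -\tfrac{606293}{3084}v^{2} - \tfrac{305753}{12336}v + \tfrac{20719355}{4112}
  leading term v^{2}: subtract (-\tfrac{606293}{594441})·h_4 from -\tfrac{606293}{3084}v^{2} - \tfrac{305753}{12336}v + \tfrac{20719355}{4112} → \tfrac{131015495}{4755528}v - \tfrac{655077475}{4755528}
  leading term v: subtract (\tfrac{65}{514})·h_5 from \tfrac{131015495}{4755528}v - \tfrac{655077475}{4755528} → 0
  remainder 0.

S(f_3,h_4): leading monomials are coprime, so the S-polynomial reduces to 0 (Buchberger's first criterion).
S(f_1,h_5): leading monomials are coprime, so the S-polynomial reduces to 0 (Buchberger's first criterion).
S(f_2,h_5): lcm = uv. S = \tfrac{13}{2}u - \tfrac{3}{4}v + \tfrac{93}{4}.
  leading term u: subtract (\tfrac{13}{2})·f_3 from \tfrac{13}{2}u - \tfrac{3}{4}v + \tfrac{93}{4} → -52v^{2} - \tfrac{55}{4}v + \tfrac{5475}{4}
  leading term v^{2}: subtract (-\tfrac{208}{771})·h_4 from -52v^{2} - \tfrac{55}{4}v + \tfrac{5475}{4} → \tfrac{287}{3084}v - \tfrac{1435}{3084}
  leading term v: subtract (\tfrac{861}{2015623})·h_5 from \tfrac{287}{3084}v - \tfrac{1435}{3084} → 0
  remainder 0.

S(f_3,h_5): leading monomials are coprime, so the S-polynomial reduces to 0 (Buchberger's first criterion).
S(h_4,h_5): lcm = v^{2}. S = \tfrac{16241}{3084}v - \tfrac{81205}{3084}.
  leading term v: subtract (\tfrac{48723}{2015623})·h_5 from \tfrac{16241}{3084}v - \tfrac{81205}{3084} → 0
  remainder 0.

Every S-polynomial of the final basis reduces to 0, so we have a Gröbner basis.
Inter-reduce: drop elements whose leading term is divisible by another's, tail-reduce, and make monic.
Reduced Gröbner basis: {u + 3, v - 5}.

Elimination: the polynomial v - 5 lies in the elimination ideal for v, so v ∈ {5}. For each such v, the remaining basis elements (now univariate) give the rest of the solution.
  v = 5: the earlier basis element becomes u + 3 = 0, giving u = -3 — point (-3, 5).
A lex Gröbner basis triangularizes the system, enabling back-substitution.

{(-3, 5)}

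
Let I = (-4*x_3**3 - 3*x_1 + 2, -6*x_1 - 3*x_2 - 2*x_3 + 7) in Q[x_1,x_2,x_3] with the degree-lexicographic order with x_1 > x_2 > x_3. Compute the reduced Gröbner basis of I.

Buchberger's algorithm terminates because the ascending chain of leading-term ideals stabilizes.

f_1 = -4*x_3**3 - 3*x_1 + 2, LT = x_3**3.
f_2 = -6*x_1 - 3*x_2 - 2*x_3 + 7, LT = x_1.

The S-polynomials (S(f_1,f_2)) all reduce to 0 modulo the current basis, so we have a Gröbner basis.

G = {x_3**3 - 3/8*x_2 - 1/4*x_3 + 3/8, x_1 + 1/2*x_2 + 1/3*x_3 - 7/6}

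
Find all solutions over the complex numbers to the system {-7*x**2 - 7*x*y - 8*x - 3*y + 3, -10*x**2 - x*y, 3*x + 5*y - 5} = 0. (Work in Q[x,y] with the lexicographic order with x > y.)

{(0, 1)}

Compute a lex Gröbner basis by Buchberger's algorithm.
f_1 = -7*x**2 - 7*x*y - 8*x - 3*y + 3, LT = x**2.
f_2 = -10*x**2 - x*y, LT = x**2.
f_3 = 3*x + 5*y - 5, LT = x.

S(f_1,f_2): lcm = x**2. S = 9/10*x*y + 8/7*x + 3/7*y - 3/7.
  leading term x*y: subtract (3/10*y)·f_3 from 9/10*x*y + 8/7*x + 3/7*y - 3/7 → 8/7*x - 3/2*y**2 + 27/14*y - 3/7
  leading term x: subtract (8/21)·f_3 from 8/7*x - 3/2*y**2 + 27/14*y - 3/7 → -3/2*y**2 + 1/42*y + 31/21
  leading term y**2: no divisor's leading term divides it; move -3/2*y**2 to the remainder.
  leading term y: no divisor's leading term divides it; move 1/42*y to the remainder.
  leading term 1: no divisor's leading term divides it; move 31/21 to the remainder.
  remainder -3/2*y**2 + 1/42*y + 31/21 ≠ 0; add h_4 = -3/2*y**2 + 1/42*y + 31/21 to the basis.

S(f_1,f_3): lcm = x**2. S = -2/3*x*y + 59/21*x + 3/7*y - 3/7.
  leading term x*y: subtract (-2/9*y)·f_3 from -2/3*x*y + 59/21*x + 3/7*y - 3/7 → 59/21*x + 10/9*y**2 - 43/63*y - 3/7
  leading term x: subtract (59/63)·f_3 from 59/21*x + 10/9*y**2 - 43/63*y - 3/7 → 10/9*y**2 - 338/63*y + 268/63
  leading term y**2: subtract (-20/27)·h_4 from 10/9*y**2 - 338/63*y + 268/63 → -3032/567*y + 3032/567
  leading term y: no divisor's leading term divides it; move -3032/567*y to the remainder.
  leading term 1: no divisor's leading term divides it; move 3032/567 to the remainder.
  remainder -3032/567*y + 3032/567 ≠ 0; add h_5 = -3032/567*y + 3032/567 to the basis.

The other S-polynomials (S(f_2,f_3), S(f_1,h_4), S(f_2,h_4), S(f_3,h_4), S(f_1,h_5), S(f_2,h_5), S(f_3,h_5), S(h_4,h_5)) all reduce to 0 modulo the current basis, so we have a Gröbner basis.
Inter-reduce: drop elements whose leading term is divisible by another's, tail-reduce, and make monic.
Reduced Gröbner basis: {x, y - 1}.

Elimination: the polynomial y - 1 lies in the elimination ideal for y, so y ∈ {1}. For each such y, the remaining basis elements (now univariate) give the rest of the solution.
  y = 1: the earlier basis element becomes x = 0, giving x = 0 — point (0, 1).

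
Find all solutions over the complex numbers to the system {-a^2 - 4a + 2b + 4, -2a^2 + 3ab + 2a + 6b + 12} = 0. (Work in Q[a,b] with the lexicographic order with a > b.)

{(-2, -4), (-8/3, -34/9), (0, -2)}

Compute a lex Gröbner basis by Buchberger's algorithm.
f_1 = -a^2 - 4a + 2b + 4, LT = a^2.
f_2 = -2a^2 + 3ab + 2a + 6b + 12, LT = a^2.

S(f_1,f_2): lcm = a^2. S = 3/2ab + 5a + b + 2.
  leading term ab: no divisor's leading term divides it; move 3/2ab to the remainder.
  leading term a: no divisor's leading term divides it; move 5a to the remainder.
  leading term b: no divisor's leading term divides it; move b to the remainder.
  leading term 1: no divisor's leading term divides it; move 2 to the remainder.
  remainder 3/2ab + 5a + b + 2 ≠ 0; add h_3 = 3/2ab + 5a + b + 2 to the basis.

S(f_1,h_3): lcm = a^2b. S = -10/3a^2 + 10/3ab - 4/3a - 2b^2 - 4b.
  leading term a^2: subtract (10/3)·f_1 from -10/3a^2 + 10/3ab - 4/3a - 2b^2 - 4b → 10/3ab + 12a - 2b^2 - 32/3b - 40/3
  leading term ab: subtract (20/9)·h_3 from 10/3ab + 12a - 2b^2 - 32/3b - 40/3 → 8/9a - 2b^2 - 116/9b - 160/9
  leading term a: no divisor's leading term divides it; move 8/9a to the remainder.
  leading term b^2: no divisor's leading term divides it; move -2b^2 to the remainder.
  leading term b: no divisor's leading term divides it; move -116/9b to the remainder.
  leading term 1: no divisor's leading term divides it; move -160/9 to the remainder.
  remainder 8/9a - 2b^2 - 116/9b - 160/9 ≠ 0; add h_4 = 8/9a - 2b^2 - 116/9b - 160/9 to the basis.

S(h_3,h_4): lcm = ab. S = 10/3a + 9/4b^3 + 29/2b^2 + 62/3b + 4/3.
  leading term a: subtract (15/4)·h_4 from 10/3a + 9/4b^3 + 29/2b^2 + 62/3b + 4/3 → 9/4b^3 + 22b^2 + 69b + 68
  leading term b^3: no divisor's leading term divides it; move 9/4b^3 to the remainder.
  leading term b^2: no divisor's leading term divides it; move 22b^2 to the remainder.
  leading term b: no divisor's leading term divides it; move 69b to the remainder.
  leading term 1: no divisor's leading term divides it; move 68 to the remainder.
  remainder 9/4b^3 + 22b^2 + 69b + 68 ≠ 0; add h_5 = 9/4b^3 + 22b^2 + 69b + 68 to the basis.

The other S-polynomials (S(f_2,h_3), S(f_1,h_4), S(f_2,h_4), S(f_1,h_5), S(f_2,h_5), S(h_3,h_5), S(h_4,h_5)) all reduce to 0 modulo the current basis, so we have a Gröbner basis.
Inter-reduce: drop elements whose leading term is divisible by another's, tail-reduce, and make monic.
Reduced Gröbner basis: {a - 9/4b^2 - 29/2b - 20, b^3 + 88/9b^2 + 92/3b + 272/9}.

The lex basis is triangular: the last element involves only b. Solving b^3 + 88/9b^2 + 92/3b + 272/9 = 0 gives b ∈ {-4, -34/9, -2}; substituting each value into the earlier elements determines the remaining variables.
  b = -4: the earlier basis element becomes a + 2 = 0, giving a = -2 — point (-2, -4).
  b = -34/9: the earlier basis element becomes a + 8/3 = 0, giving a = -8/3 — point (-8/3, -34/9).
  b = -2: the earlier basis element becomes a = 0, giving a = 0 — point (0, -2).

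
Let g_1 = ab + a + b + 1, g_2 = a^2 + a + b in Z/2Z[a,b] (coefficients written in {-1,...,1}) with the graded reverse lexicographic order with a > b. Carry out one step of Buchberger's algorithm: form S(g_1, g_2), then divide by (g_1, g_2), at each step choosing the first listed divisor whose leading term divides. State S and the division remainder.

S(g_1, g_2) = a^2 + b^2 + a; remainder on division = b^2 + b.

lcm(LM(g_1), LM(g_2)) = a^2b.
S = (lcm/LT(g_1))·g_1 − (lcm/LT(g_2))·g_2 = a^2 + b^2 + a.
Reduce S modulo (g_1, g_2) in that order:
  leading term a^2: subtract (1)·g_2 from a^2 + b^2 + a → b^2 + b
  leading term b^2: no divisor's leading term divides it; move b^2 to the remainder.
  leading term b: no divisor's leading term divides it; move b to the remainder.
The remainder b^2 + b is nonzero, so it would be added as the next basis element.
An S-polynomial is built so that the two leading terms cancel; whether anything survives reduction is exactly the Gröbner-basis criterion.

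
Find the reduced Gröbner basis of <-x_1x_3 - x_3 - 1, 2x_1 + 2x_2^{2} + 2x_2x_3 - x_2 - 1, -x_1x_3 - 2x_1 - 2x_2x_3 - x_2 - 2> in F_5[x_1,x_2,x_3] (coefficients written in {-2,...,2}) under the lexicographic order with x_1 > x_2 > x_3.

G = {x_1 + 2x_3^{4} + 2x_3^{3} - 2x_3^{2} - x_3 - 2, x_2 + 2x_3^{4} - x_3^{3} - x_3^{2} - x_3 - 2, x_3^{5} + x_3^{4} - x_3^{3} + 2x_3^{2} + x_3 + 2}

This is the nonlinear analogue of row-reducing a linear system.

f_1 = -x_1x_3 - x_3 - 1, LT = x_1x_3.
f_2 = 2x_1 + 2x_2^{2} + 2x_2x_3 - x_2 - 1, LT = x_1.
f_3 = -x_1x_3 - 2x_1 - 2x_2x_3 - x_2 - 2, LT = x_1x_3.

S(f_1,f_2): lcm = x_1x_3. S = -x_2^{2}x_3 - x_2x_3^{2} - 2x_2x_3 - x_3 + 1.
  leading term x_2^{2}x_3: no divisor's leading term divides it; move -x_2^{2}x_3 to the remainder.
  leading term x_2x_3^{2}: no divisor's leading term divides it; move -x_2x_3^{2} to the remainder.
  leading term x_2x_3: no divisor's leading term divides it; move -2x_2x_3 to the remainder.
  leading term x_3: no divisor's leading term divides it; move -x_3 to the remainder.
  leading term 1: no divisor's leading term divides it; move 1 to the remainder.
  remainder -x_2^{2}x_3 - x_2x_3^{2} - 2x_2x_3 - x_3 + 1 ≠ 0; add g_4 = -x_2^{2}x_3 - x_2x_3^{2} - 2x_2x_3 - x_3 + 1 to the basis.

S(f_1,f_3): lcm = x_1x_3. S = -2x_1 - 2x_2x_3 - x_2 + x_3 - 1.
  leading term x_1: subtract (-1)·f_2 from -2x_1 - 2x_2x_3 - x_2 + x_3 - 1 → 2x_2^{2} - 2x_2 + x_3 - 2
  leading term x_2^{2}: no divisor's leading term divides it; move 2x_2^{2} to the remainder.
  leading term x_2: no divisor's leading term divides it; move -2x_2 to the remainder.
  leading term x_3: no divisor's leading term divides it; move x_3 to the remainder.
  leading term 1: no divisor's leading term divides it; move -2 to the remainder.
  remainder 2x_2^{2} - 2x_2 + x_3 - 2 ≠ 0; add g_5 = 2x_2^{2} - 2x_2 + x_3 - 2 to the basis.

S(g_4,g_5): lcm = x_2^{2}x_3. S = x_2x_3^{2} - 2x_2x_3 + 2x_3^{2} + 2x_3 - 1.
  leading term x_2x_3^{2}: no divisor's leading term divides it; move x_2x_3^{2} to the remainder.
  leading term x_2x_3: no divisor's leading term divides it; move -2x_2x_3 to the remainder.
  leading term x_3^{2}: no divisor's leading term divides it; move 2x_3^{2} to the remainder.
  leading term x_3: no divisor's leading term divides it; move 2x_3 to the remainder.
  leading term 1: no divisor's leading term divides it; move -1 to the remainder.
  remainder x_2x_3^{2} - 2x_2x_3 + 2x_3^{2} + 2x_3 - 1 ≠ 0; add g_6 = x_2x_3^{2} - 2x_2x_3 + 2x_3^{2} + 2x_3 - 1 to the basis.

S(f_3,g_6): lcm = x_1x_2x_3^{2}. S = -x_1x_2x_3 - 2x_1x_3^{2} - 2x_1x_3 + x_1 + 2x_2^{2}x_3^{2} + x_2^{2}x_3 + 2x_2x_3.
  leading term x_1x_2x_3: subtract (x_2)·f_1 from -x_1x_2x_3 - 2x_1x_3^{2} - 2x_1x_3 + x_1 + 2x_2^{2}x_3^{2} + x_2^{2}x_3 + 2x_2x_3 → -2x_1x_3^{2} - 2x_1x_3 + x_1 + 2x_2^{2}x_3^{2} + x_2^{2}x_3 - 2x_2x_3 + x_2
  leading term x_1x_3^{2}: subtract (2x_3)·f_1 from -2x_1x_3^{2} - 2x_1x_3 + x_1 + 2x_2^{2}x_3^{2} + x_2^{2}x_3 - 2x_2x_3 + x_2 → -2x_1x_3 + x_1 + 2x_2^{2}x_3^{2} + x_2^{2}x_3 - 2x_2x_3 + x_2 + 2x_3^{2} + 2x_3
  leading term x_1x_3: subtract (2)·f_1 from -2x_1x_3 + x_1 + 2x_2^{2}x_3^{2} + x_2^{2}x_3 - 2x_2x_3 + x_2 + 2x_3^{2} + 2x_3 → x_1 + 2x_2^{2}x_3^{2} + x_2^{2}x_3 - 2x_2x_3 + x_2 + 2x_3^{2} - x_3 + 2
  leading term x_1: subtract (-2)·f_2 from x_1 + 2x_2^{2}x_3^{2} + x_2^{2}x_3 - 2x_2x_3 + x_2 + 2x_3^{2} - x_3 + 2 → 2x_2^{2}x_3^{2} + x_2^{2}x_3 - x_2^{2} + 2x_2x_3 - x_2 + 2x_3^{2} - x_3
  leading term x_2^{2}x_3^{2}: subtract (-2x_3)·g_4 from 2x_2^{2}x_3^{2} + x_2^{2}x_3 - x_2^{2} + 2x_2x_3 - x_2 + 2x_3^{2} - x_3 → x_2^{2}x_3 - x_2^{2} - 2x_2x_3^{3} + x_2x_3^{2} + 2x_2x_3 - x_2 + x_3
  leading term x_2^{2}x_3: subtract (-1)·g_4 from x_2^{2}x_3 - x_2^{2} - 2x_2x_3^{3} + x_2x_3^{2} + 2x_2x_3 - x_2 + x_3 → -x_2^{2} - 2x_2x_3^{3} - x_2 + 1
  leading term x_2^{2}: subtract (2)·g_5 from -x_2^{2} - 2x_2x_3^{3} - x_2 + 1 → -2x_2x_3^{3} - 2x_2 - 2x_3
  leading term x_2x_3^{3}: subtract (-2x_3)·g_6 from -2x_2x_3^{3} - 2x_2 - 2x_3 → x_2x_3^{2} - 2x_2 - x_3^{3} - x_3^{2} + x_3
  leading term x_2x_3^{2}: subtract (1)·g_6 from x_2x_3^{2} - 2x_2 - x_3^{3} - x_3^{2} + x_3 → 2x_2x_3 - 2x_2 - x_3^{3} + 2x_3^{2} - x_3 + 1
  leading term x_2x_3: no divisor's leading term divides it; move 2x_2x_3 to the remainder.
  leading term x_2: no divisor's leading term divides it; move -2x_2 to the remainder.
  leading term x_3^{3}: no divisor's leading term divides it; move -x_3^{3} to the remainder.
  leading term x_3^{2}: no divisor's leading term divides it; move 2x_3^{2} to the remainder.
  leading term x_3: no divisor's leading term divides it; move -x_3 to the remainder.
  leading term 1: no divisor's leading term divides it; move 1 to the remainder.
  remainder 2x_2x_3 - 2x_2 - x_3^{3} + 2x_3^{2} - x_3 + 1 ≠ 0; add g_7 = 2x_2x_3 - 2x_2 - x_3^{3} + 2x_3^{2} - x_3 + 1 to the basis.

S(g_6,g_7): lcm = x_2x_3^{2}. S = -x_2x_3 - 2x_3^{4} - x_3^{3} - x_3 - 1.
  leading term x_2x_3: subtract (2)·g_7 from -x_2x_3 - 2x_3^{4} - x_3^{3} - x_3 - 1 → -x_2 - 2x_3^{4} + x_3^{3} + x_3^{2} + x_3 + 2
  leading term x_2: no divisor's leading term divides it; move -x_2 to the remainder.
  leading term x_3^{4}: no divisor's leading term divides it; move -2x_3^{4} to the remainder.
  leading term x_3^{3}: no divisor's leading term divides it; move x_3^{3} to the remainder.
  leading term x_3^{2}: no divisor's leading term divides it; move x_3^{2} to the remainder.
  leading term x_3: no divisor's leading term divides it; move x_3 to the remainder.
  leading term 1: no divisor's leading term divides it; move 2 to the remainder.
  remainder -x_2 - 2x_3^{4} + x_3^{3} + x_3^{2} + x_3 + 2 ≠ 0; add g_8 = -x_2 - 2x_3^{4} + x_3^{3} + x_3^{2} + x_3 + 2 to the basis.

S(g_4,g_8): lcm = x_2^{2}x_3. S = -2x_2x_3^{5} + x_2x_3^{4} + x_2x_3^{3} + 2x_2x_3^{2} - x_2x_3 + x_3 - 1.
  leading term x_2x_3^{5}: subtract (-2x_3^{3})·g_6 from -2x_2x_3^{5} + x_2x_3^{4} + x_2x_3^{3} + 2x_2x_3^{2} - x_2x_3 + x_3 - 1 → 2x_2x_3^{4} + x_2x_3^{3} + 2x_2x_3^{2} - x_2x_3 - x_3^{5} - x_3^{4} - 2x_3^{3} + x_3 - 1
  leading term x_2x_3^{4}: subtract (2x_3^{2})·g_6 from 2x_2x_3^{4} + x_2x_3^{3} + 2x_2x_3^{2} - x_2x_3 - x_3^{5} - x_3^{4} - 2x_3^{3} + x_3 - 1 → 2x_2x_3^{2} - x_2x_3 - x_3^{5} - x_3^{3} + 2x_3^{2} + x_3 - 1
  leading term x_2x_3^{2}: subtract (2)·g_6 from 2x_2x_3^{2} - x_2x_3 - x_3^{5} - x_3^{3} + 2x_3^{2} + x_3 - 1 → -2x_2x_3 - x_3^{5} - x_3^{3} - 2x_3^{2} + 2x_3 + 1
  leading term x_2x_3: subtract (-1)·g_7 from -2x_2x_3 - x_3^{5} - x_3^{3} - 2x_3^{2} + 2x_3 + 1 → -2x_2 - x_3^{5} - 2x_3^{3} + x_3 + 2
  leading term x_2: subtract (2)·g_8 from -2x_2 - x_3^{5} - 2x_3^{3} + x_3 + 2 → -x_3^{5} - x_3^{4} + x_3^{3} - 2x_3^{2} - x_3 - 2
  leading term x_3^{5}: no divisor's leading term divides it; move -x_3^{5} to the remainder.
  leading term x_3^{4}: no divisor's leading term divides it; move -x_3^{4} to the remainder.
  leading term x_3^{3}: no divisor's leading term divides it; move x_3^{3} to the remainder.
  leading term x_3^{2}: no divisor's leading term divides it; move -2x_3^{2} to the remainder.
  leading term x_3: no divisor's leading term divides it; move -x_3 to the remainder.
  leading term 1: no divisor's leading term divides it; move -2 to the remainder.
  remainder -x_3^{5} - x_3^{4} + x_3^{3} - 2x_3^{2} - x_3 - 2 ≠ 0; add g_9 = -x_3^{5} - x_3^{4} + x_3^{3} - 2x_3^{2} - x_3 - 2 to the basis.

The other S-polynomials (S(f_2,f_3), S(f_1,g_4), S(f_2,g_4), S(f_3,g_4), S(f_1,g_5), S(f_2,g_5), S(f_3,g_5), S(f_1,g_6), S(f_2,g_6), S(g_4,g_6), S(g_5,g_6), S(f_1,g_7), S(f_2,g_7), S(f_3,g_7), S(g_4,g_7), S(g_5,g_7), S(f_1,g_8), S(f_2,g_8), S(f_3,g_8), S(g_5,g_8), S(g_6,g_8), S(g_7,g_8), S(f_1,g_9), S(f_2,g_9), S(f_3,g_9), S(g_4,g_9), S(g_5,g_9), S(g_6,g_9), S(g_7,g_9), S(g_8,g_9)) all reduce to 0 modulo the current basis, so we have a Gröbner basis.
Inter-reduce: drop elements whose leading term is divisible by another's, tail-reduce, and make monic.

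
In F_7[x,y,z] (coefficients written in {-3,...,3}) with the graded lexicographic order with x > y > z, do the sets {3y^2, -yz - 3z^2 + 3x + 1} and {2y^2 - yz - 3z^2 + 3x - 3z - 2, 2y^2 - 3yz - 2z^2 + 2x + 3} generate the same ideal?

Two ideals are equal iff their reduced Gröbner bases coincide (the reduced basis is unique for a fixed ordering).
Buchberger on the first generating set:
f_1 = 3y^2, LT = y^2.
f_2 = -yz - 3z^2 + 3x + 1, LT = yz.

S(f_1,f_2): lcm = y^2z. S = -3yz^2 + 3xy + y.
  leading term yz^2: subtract (3z)·f_2 from -3yz^2 + 3xy + y → 2z^3 + 3xy - 2xz + y - 3z
  leading term z^3: no divisor's leading term divides it; move 2z^3 to the remainder.
  leading term xy: no divisor's leading term divides it; move 3xy to the remainder.
  leading term xz: no divisor's leading term divides it; move -2xz to the remainder.
  leading term y: no divisor's leading term divides it; move y to the remainder.
  leading term z: no divisor's leading term divides it; move -3z to the remainder.
  remainder 2z^3 + 3xy - 2xz + y - 3z ≠ 0; add g_3 = 2z^3 + 3xy - 2xz + y - 3z to the basis.

The other S-polynomials (S(f_1,g_3), S(f_2,g_3)) all reduce to 0 modulo the current basis, so we have a Gröbner basis.
Inter-reduce: drop elements whose leading term is divisible by another's, tail-reduce, and make monic.
Reduced Gröbner basis: {z^3 - 2xy - xz - 3y + 2z, y^2, yz + 3z^2 - 3x - 1}.

Buchberger on the second generating set:
h_1 = 2y^2 - yz - 3z^2 + 3x - 3z - 2, LT = y^2.
h_2 = 2y^2 - 3yz - 2z^2 + 2x + 3, LT = y^2.

S(h_1,h_2): lcm = y^2. S = yz + 3z^2 - 3x + 2z + 1.
  leading term yz: no divisor's leading term divides it; move yz to the remainder.
  leading term z^2: no divisor's leading term divides it; move 3z^2 to the remainder.
  leading term x: no divisor's leading term divides it; move -3x to the remainder.
  leading term z: no divisor's leading term divides it; move 2z to the remainder.
  leading term 1: no divisor's leading term divides it; move 1 to the remainder.
  remainder yz + 3z^2 - 3x + 2z + 1 ≠ 0; add k_3 = yz + 3z^2 - 3x + 2z + 1 to the basis.

S(h_1,k_3): lcm = y^2z. S = 2z^3 + 3xy - 2xz - 2yz + 2z^2 - y - z.
  leading term z^3: no divisor's leading term divides it; move 2z^3 to the remainder.
  leading term xy: no divisor's leading term divides it; move 3xy to the remainder.
  leading term xz: no divisor's leading term divides it; move -2xz to the remainder.
  leading term yz: subtract (-2)·k_3 from -2yz + 2z^2 - y - z → z^2 + x - y + 3z + 2
  leading term z^2: no divisor's leading term divides it; move z^2 to the remainder.
  leading term x: no divisor's leading term divides it; move x to the remainder.
  leading term y: no divisor's leading term divides it; move -y to the remainder.
  leading term z: no divisor's leading term divides it; move 3z to the remainder.
  leading term 1: no divisor's leading term divides it; move 2 to the remainder.
  remainder 2z^3 + 3xy - 2xz + z^2 + x - y + 3z + 2 ≠ 0; add k_4 = 2z^3 + 3xy - 2xz + z^2 + x - y + 3z + 2 to the basis.

The other S-polynomials (S(h_2,k_3), S(h_1,k_4), S(h_2,k_4), S(k_3,k_4)) all reduce to 0 modulo the current basis, so we have a Gröbner basis.
Inter-reduce: drop elements whose leading term is divisible by another's, tail-reduce, and make monic.
Reduced Gröbner basis: {z^3 - 2xy - xz - 3z^2 - 3x + 3y - 2z + 1, y^2 + 3z + 3, yz + 3z^2 - 3x + 2z + 1}.

These differ, so the ideals are not equal.

No, the ideals differ.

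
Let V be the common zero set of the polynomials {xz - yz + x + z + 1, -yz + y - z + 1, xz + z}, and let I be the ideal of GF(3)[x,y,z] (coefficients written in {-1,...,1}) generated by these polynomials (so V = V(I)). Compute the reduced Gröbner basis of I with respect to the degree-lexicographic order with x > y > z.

G = {y^2 + y, yz - y + z - 1, z^2 - y - 1, x - y + z}

f_1 = xz - yz + x + z + 1, LT = xz.
f_2 = -yz + y - z + 1, LT = yz.
f_3 = xz + z, LT = xz.

S(f_1,f_2): lcm = xyz. S = -y^2z - xy - xz + yz + x + y.
  reduce S modulo (f_1, f_2, f_3):
  remainder -xy - y^2 - x + y - 1 ≠ 0; add g_4 = -xy - y^2 - x + y - 1 to the basis.

S(f_1,f_3): lcm = xz. S = -yz + x + 1.
  reduce S modulo (f_1, f_2, f_3, g_4):
  remainder x - y + z ≠ 0; add g_5 = x - y + z to the basis.

S(f_2,f_3): lcm = xyz. S = -xy + xz - yz - x.
  reduce S modulo (f_1, f_2, f_3, g_4, g_5):
  remainder y^2 + y ≠ 0; add g_6 = y^2 + y to the basis.

S(f_1,g_5): lcm = xz. S = -z^2 + x + z + 1.
  reduce S modulo (f_1, f_2, f_3, g_4, g_5, g_6):
  remainder -z^2 + y + 1 ≠ 0; add g_7 = -z^2 + y + 1 to the basis.

The other S-polynomials (S(f_1,g_4), S(f_2,g_4), S(f_3,g_4), S(f_2,g_5), S(f_3,g_5), S(g_4,g_5), S(f_1,g_6), S(f_2,g_6), S(f_3,g_6), S(g_4,g_6), S(g_5,g_6), S(f_1,g_7), S(f_2,g_7), S(f_3,g_7), S(g_4,g_7), S(g_5,g_7), S(g_6,g_7)) all reduce to 0 modulo the current basis, so we have a Gröbner basis.
Inter-reduce: drop elements whose leading term is divisible by another's, tail-reduce, and make monic.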